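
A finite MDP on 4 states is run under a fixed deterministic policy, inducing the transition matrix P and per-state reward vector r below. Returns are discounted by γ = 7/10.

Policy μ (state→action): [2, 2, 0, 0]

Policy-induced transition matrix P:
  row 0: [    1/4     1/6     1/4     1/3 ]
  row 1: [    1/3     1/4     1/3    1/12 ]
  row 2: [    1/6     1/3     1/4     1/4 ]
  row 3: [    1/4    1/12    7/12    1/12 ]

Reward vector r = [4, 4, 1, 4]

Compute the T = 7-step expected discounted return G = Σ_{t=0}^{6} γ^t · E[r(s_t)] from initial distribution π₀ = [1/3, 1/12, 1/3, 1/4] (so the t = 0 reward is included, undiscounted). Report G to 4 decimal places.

G = 9.1459

t=0: π = [0.3333, 0.0833, 0.3333, 0.2500], E[r] = 3.0000, γ^t·E[r] = 3.000000, running G = 3.000000
t=1: π = [0.2292, 0.2083, 0.3403, 0.2222], E[r] = 2.9792, γ^t·E[r] = 2.085417, running G = 5.085417
t=2: π = [0.2390, 0.2222, 0.3414, 0.1973], E[r] = 2.9757, γ^t·E[r] = 1.458090, running G = 6.543507
t=3: π = [0.2401, 0.2256, 0.3343, 0.2000], E[r] = 2.9971, γ^t·E[r] = 1.028008, running G = 7.571514
t=4: π = [0.2409, 0.2245, 0.3355, 0.1991], E[r] = 2.9936, γ^t·E[r] = 0.718763, running G = 8.290277
t=5: π = [0.2408, 0.2247, 0.3351, 0.1995], E[r] = 2.9948, γ^t·E[r] = 0.503337, running G = 8.793614
t=6: π = [0.2408, 0.2246, 0.3352, 0.1994], E[r] = 2.9943, γ^t·E[r] = 0.352282, running G = 9.145896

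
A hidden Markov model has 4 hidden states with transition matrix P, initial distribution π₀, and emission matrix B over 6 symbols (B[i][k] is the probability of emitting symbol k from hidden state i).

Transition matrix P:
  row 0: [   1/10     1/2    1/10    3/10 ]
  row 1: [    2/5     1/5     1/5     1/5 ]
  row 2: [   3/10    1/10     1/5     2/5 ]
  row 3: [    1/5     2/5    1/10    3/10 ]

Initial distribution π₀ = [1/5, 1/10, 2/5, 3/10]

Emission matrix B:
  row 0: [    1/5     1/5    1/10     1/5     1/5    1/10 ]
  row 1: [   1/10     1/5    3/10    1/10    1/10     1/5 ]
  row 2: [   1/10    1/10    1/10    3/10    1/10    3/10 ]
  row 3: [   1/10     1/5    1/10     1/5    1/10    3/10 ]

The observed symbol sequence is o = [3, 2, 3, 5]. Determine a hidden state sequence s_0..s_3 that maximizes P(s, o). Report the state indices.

path = [3, 1, 0, 1]

t=0: δ = [4.000e-02, 1.000e-02, 1.200e-01, 6.000e-02]  (obs o_0=3)
t=1: δ = [3.600e-03, 7.200e-03, 2.400e-03, 4.800e-03]  ψ = [2, 3, 2, 2]  (obs o_1=2)
t=2: δ = [5.760e-04, 1.920e-04, 4.320e-04, 2.880e-04]  ψ = [1, 3, 1, 1]  (obs o_2=3)
t=3: δ = [1.296e-05, 5.760e-05, 2.592e-05, 5.184e-05]  ψ = [2, 0, 2, 0]  (obs o_3=5)
backtrack: best end state = 1; path = [3, 1, 0, 1]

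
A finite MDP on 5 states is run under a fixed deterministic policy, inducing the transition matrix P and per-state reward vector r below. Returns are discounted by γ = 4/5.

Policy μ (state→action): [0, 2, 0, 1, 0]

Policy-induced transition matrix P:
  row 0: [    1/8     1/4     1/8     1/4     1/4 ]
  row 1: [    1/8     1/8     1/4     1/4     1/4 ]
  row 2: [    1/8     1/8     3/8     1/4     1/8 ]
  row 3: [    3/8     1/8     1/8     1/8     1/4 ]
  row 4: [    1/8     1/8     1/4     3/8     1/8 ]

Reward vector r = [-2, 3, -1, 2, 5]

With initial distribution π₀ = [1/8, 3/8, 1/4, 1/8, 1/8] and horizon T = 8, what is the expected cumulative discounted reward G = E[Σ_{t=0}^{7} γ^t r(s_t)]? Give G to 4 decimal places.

G = 5.6974

t=0: π = [0.1250, 0.3750, 0.2500, 0.1250, 0.1250], E[r] = 1.5000, γ^t·E[r] = 1.500000, running G = 1.500000
t=1: π = [0.1563, 0.1406, 0.2500, 0.2500, 0.2031], E[r] = 1.3750, γ^t·E[r] = 1.100000, running G = 2.600000
t=2: π = [0.1875, 0.1445, 0.2305, 0.2441, 0.1934], E[r] = 1.2832, γ^t·E[r] = 0.821250, running G = 3.421250
t=3: π = [0.1860, 0.1484, 0.2249, 0.2437, 0.1970], E[r] = 1.3208, γ^t·E[r] = 0.676250, running G = 4.097500
t=4: π = [0.1859, 0.1483, 0.2244, 0.2442, 0.1973], E[r] = 1.3232, γ^t·E[r] = 0.541988, running G = 4.639488
t=5: π = [0.1860, 0.1482, 0.2243, 0.2441, 0.1973], E[r] = 1.3231, γ^t·E[r] = 0.433546, running G = 5.073034
t=6: π = [0.1860, 0.1483, 0.2243, 0.2441, 0.1973], E[r] = 1.3232, γ^t·E[r] = 0.346878, running G = 5.419912
t=7: π = [0.1860, 0.1483, 0.2243, 0.2441, 0.1973], E[r] = 1.3232, γ^t·E[r] = 0.277504, running G = 5.697415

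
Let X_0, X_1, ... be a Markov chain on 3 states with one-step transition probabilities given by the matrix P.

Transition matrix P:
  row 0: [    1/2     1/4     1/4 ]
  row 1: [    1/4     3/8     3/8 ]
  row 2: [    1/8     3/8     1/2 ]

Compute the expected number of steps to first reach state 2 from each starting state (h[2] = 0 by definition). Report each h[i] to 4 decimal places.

h = [3.5000, 3.0000, 0.0000]

First-step conditioning: h[2] = 0; for i ≠ 2, h[i] = 1 + Σ_k P[i][k]·h[k].
  h[0] = 1 + 1/2·h[0] + 1/4·h[1]
  h[1] = 1 + 1/4·h[0] + 3/8·h[1]
Solving the 2×2 linear system over states ≠ 2 gives exactly h = [7/2, 3, 0] (h[2] = 0 is the target).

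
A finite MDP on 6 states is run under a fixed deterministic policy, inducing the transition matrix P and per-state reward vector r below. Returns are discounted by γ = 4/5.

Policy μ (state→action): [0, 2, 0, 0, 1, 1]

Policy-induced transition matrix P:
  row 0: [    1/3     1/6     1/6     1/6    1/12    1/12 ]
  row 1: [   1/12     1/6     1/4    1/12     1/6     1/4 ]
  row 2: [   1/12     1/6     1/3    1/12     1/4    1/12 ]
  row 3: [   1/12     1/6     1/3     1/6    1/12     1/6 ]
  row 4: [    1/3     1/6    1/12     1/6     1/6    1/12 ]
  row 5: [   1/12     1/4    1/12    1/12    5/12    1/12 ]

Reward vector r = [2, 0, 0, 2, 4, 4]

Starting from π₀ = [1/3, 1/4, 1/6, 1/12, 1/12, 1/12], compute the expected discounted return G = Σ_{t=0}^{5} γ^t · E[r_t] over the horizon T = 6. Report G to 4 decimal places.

G = 6.4499

t=0: π = [0.3333, 0.2500, 0.1667, 0.0833, 0.0833, 0.0833], E[r] = 1.5000, γ^t·E[r] = 1.500000, running G = 1.500000
t=1: π = [0.1875, 0.1736, 0.2153, 0.1250, 0.1667, 0.1319], E[r] = 1.8194, γ^t·E[r] = 1.455556, running G = 2.955556
t=2: π = [0.1719, 0.1777, 0.2130, 0.1233, 0.1916, 0.1227], E[r] = 1.8472, γ^t·E[r] = 1.182222, running G = 4.137778
t=3: π = [0.1742, 0.1769, 0.2113, 0.1239, 0.1905, 0.1232], E[r] = 1.8510, γ^t·E[r] = 0.947704, running G = 5.085481
t=4: π = [0.1745, 0.1769, 0.2111, 0.1240, 0.1902, 0.1231], E[r] = 1.8506, γ^t·E[r] = 0.758015, running G = 5.843496
t=5: π = [0.1745, 0.1769, 0.2112, 0.1241, 0.1902, 0.1232], E[r] = 1.8505, γ^t·E[r] = 0.606364, running G = 6.449861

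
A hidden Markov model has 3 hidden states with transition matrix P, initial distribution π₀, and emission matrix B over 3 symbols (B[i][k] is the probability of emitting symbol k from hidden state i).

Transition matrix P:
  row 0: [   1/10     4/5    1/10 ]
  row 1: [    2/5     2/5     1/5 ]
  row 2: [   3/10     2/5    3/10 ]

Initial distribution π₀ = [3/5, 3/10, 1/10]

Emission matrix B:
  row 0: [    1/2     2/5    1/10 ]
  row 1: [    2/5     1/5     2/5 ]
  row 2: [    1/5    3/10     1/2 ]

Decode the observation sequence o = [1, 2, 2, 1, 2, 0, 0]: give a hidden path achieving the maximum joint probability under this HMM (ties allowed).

path = [0, 1, 1, 0, 1, 0, 1]

t=0: δ = [2.400e-01, 6.000e-02, 3.000e-02]  (obs o_0=1)
t=1: δ = [2.400e-03, 7.680e-02, 1.200e-02]  ψ = [0, 0, 0]  (obs o_1=2)
t=2: δ = [3.072e-03, 1.229e-02, 7.680e-03]  ψ = [1, 1, 1]  (obs o_2=2)
t=3: δ = [1.966e-03, 9.830e-04, 7.373e-04]  ψ = [1, 1, 1]  (obs o_3=1)
t=4: δ = [3.932e-05, 6.291e-04, 1.106e-04]  ψ = [1, 0, 2]  (obs o_4=2)
t=5: δ = [1.258e-04, 1.007e-04, 2.517e-05]  ψ = [1, 1, 1]  (obs o_5=0)
t=6: δ = [2.013e-05, 4.027e-05, 4.027e-06]  ψ = [1, 0, 1]  (obs o_6=0)
backtrack: best end state = 1; path = [0, 1, 1, 0, 1, 0, 1]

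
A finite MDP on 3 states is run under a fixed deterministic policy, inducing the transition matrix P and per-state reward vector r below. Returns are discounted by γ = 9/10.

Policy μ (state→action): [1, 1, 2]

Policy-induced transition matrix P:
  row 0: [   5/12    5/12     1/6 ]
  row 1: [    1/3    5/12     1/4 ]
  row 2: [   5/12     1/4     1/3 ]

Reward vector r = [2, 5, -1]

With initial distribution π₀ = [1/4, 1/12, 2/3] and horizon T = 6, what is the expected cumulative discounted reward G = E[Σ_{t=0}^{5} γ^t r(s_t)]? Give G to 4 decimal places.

G = 8.8187

t=0: π = [0.2500, 0.0833, 0.6667], E[r] = 0.2500, γ^t·E[r] = 0.250000, running G = 0.250000
t=1: π = [0.4097, 0.3056, 0.2847], E[r] = 2.0625, γ^t·E[r] = 1.856250, running G = 2.106250
t=2: π = [0.3912, 0.3692, 0.2396], E[r] = 2.3889, γ^t·E[r] = 1.935000, running G = 4.041250
t=3: π = [0.3859, 0.3767, 0.2374], E[r] = 2.4181, γ^t·E[r] = 1.762805, running G = 5.804055
t=4: π = [0.3853, 0.3771, 0.2376], E[r] = 2.4185, γ^t·E[r] = 1.586746, running G = 7.390800
t=5: π = [0.3852, 0.3771, 0.2377], E[r] = 2.4181, γ^t·E[r] = 1.427865, running G = 8.818665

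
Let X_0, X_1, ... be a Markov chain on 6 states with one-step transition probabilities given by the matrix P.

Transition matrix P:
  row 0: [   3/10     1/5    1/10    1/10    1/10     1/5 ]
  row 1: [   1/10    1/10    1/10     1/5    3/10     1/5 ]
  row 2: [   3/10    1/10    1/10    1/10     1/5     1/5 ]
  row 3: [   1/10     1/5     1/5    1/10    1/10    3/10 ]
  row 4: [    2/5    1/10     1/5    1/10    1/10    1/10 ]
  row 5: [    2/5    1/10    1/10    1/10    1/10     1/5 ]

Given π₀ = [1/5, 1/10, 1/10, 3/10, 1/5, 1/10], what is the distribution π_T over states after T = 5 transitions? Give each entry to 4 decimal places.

t=0: π = [0.2000, 0.1000, 0.1000, 0.3000, 0.2000, 0.1000]
t=1: π = [0.2500, 0.1500, 0.1500, 0.1100, 0.1300, 0.2100]
t=2: π = [0.2820, 0.1360, 0.1240, 0.1150, 0.1450, 0.1980]
t=3: π = [0.2841, 0.1397, 0.1260, 0.1136, 0.1396, 0.1970]
t=4: π = [0.2830, 0.1398, 0.1253, 0.1140, 0.1405, 0.1974]
t=5: π = [0.2830, 0.1397, 0.1255, 0.1140, 0.1405, 0.1973]

π = [0.2830, 0.1397, 0.1255, 0.1140, 0.1405, 0.1973]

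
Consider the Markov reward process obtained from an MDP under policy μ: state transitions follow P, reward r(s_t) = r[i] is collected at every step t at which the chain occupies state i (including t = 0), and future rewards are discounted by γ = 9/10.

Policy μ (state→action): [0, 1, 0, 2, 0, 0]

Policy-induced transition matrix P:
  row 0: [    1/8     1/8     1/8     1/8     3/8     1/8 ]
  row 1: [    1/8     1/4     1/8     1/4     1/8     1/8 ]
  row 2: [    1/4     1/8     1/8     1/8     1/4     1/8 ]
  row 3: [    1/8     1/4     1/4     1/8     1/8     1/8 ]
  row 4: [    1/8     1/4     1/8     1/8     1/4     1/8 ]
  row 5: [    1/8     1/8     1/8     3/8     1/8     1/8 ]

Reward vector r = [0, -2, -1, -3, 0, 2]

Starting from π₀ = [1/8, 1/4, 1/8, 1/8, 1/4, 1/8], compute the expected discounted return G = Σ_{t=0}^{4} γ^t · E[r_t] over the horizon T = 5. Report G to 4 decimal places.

t=0: π = [0.1250, 0.2500, 0.1250, 0.1250, 0.2500, 0.1250], E[r] = -0.7500, γ^t·E[r] = -0.750000, running G = -0.750000
t=1: π = [0.1406, 0.2031, 0.1406, 0.1875, 0.2031, 0.1250], E[r] = -0.8594, γ^t·E[r] = -0.773438, running G = -1.523438
t=2: π = [0.1426, 0.1992, 0.1484, 0.1816, 0.2031, 0.1250], E[r] = -0.8418, γ^t·E[r] = -0.681855, running G = -2.205293
t=3: π = [0.1436, 0.1980, 0.1477, 0.1812, 0.2046, 0.1250], E[r] = -0.8372, γ^t·E[r] = -0.610288, running G = -2.815581
t=4: π = [0.1435, 0.1980, 0.1476, 0.1810, 0.2049, 0.1250], E[r] = -0.8366, γ^t·E[r] = -0.548879, running G = -3.364460

G = -3.3645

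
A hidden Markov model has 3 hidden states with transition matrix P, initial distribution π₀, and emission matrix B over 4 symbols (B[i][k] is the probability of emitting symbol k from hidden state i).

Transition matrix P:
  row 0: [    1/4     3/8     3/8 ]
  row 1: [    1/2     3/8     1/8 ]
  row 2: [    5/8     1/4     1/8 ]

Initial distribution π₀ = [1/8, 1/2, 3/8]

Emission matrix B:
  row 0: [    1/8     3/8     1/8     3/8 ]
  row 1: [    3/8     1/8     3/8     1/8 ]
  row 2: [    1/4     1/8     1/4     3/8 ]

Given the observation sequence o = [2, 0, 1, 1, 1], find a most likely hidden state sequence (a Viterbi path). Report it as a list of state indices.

path = [1, 1, 0, 2, 0]

t=0: δ = [1.562e-02, 1.875e-01, 9.375e-02]  (obs o_0=2)
t=1: δ = [1.172e-02, 2.637e-02, 5.859e-03]  ψ = [1, 1, 1]  (obs o_1=0)
t=2: δ = [4.944e-03, 1.236e-03, 5.493e-04]  ψ = [1, 1, 0]  (obs o_2=1)
t=3: δ = [4.635e-04, 2.317e-04, 2.317e-04]  ψ = [0, 0, 0]  (obs o_3=1)
t=4: δ = [5.431e-05, 2.173e-05, 2.173e-05]  ψ = [2, 0, 0]  (obs o_4=1)
backtrack: best end state = 0; path = [1, 1, 0, 2, 0]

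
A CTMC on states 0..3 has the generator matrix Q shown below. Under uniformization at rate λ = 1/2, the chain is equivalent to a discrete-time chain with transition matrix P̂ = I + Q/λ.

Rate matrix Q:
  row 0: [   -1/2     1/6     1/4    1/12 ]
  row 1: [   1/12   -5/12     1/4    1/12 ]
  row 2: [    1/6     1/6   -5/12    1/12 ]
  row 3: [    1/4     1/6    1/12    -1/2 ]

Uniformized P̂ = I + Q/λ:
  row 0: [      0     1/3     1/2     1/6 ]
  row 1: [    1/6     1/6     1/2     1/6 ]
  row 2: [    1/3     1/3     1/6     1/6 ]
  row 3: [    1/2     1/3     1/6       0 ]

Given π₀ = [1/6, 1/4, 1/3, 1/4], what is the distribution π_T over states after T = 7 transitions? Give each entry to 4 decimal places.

π = [0.2322, 0.2857, 0.3392, 0.1429]

t=0: π = [0.1667, 0.2500, 0.3333, 0.2500]
t=1: π = [0.2778, 0.2917, 0.3056, 0.1250]
t=2: π = [0.2130, 0.2847, 0.3565, 0.1458]
t=3: π = [0.2392, 0.2859, 0.3326, 0.1424]
t=4: π = [0.2297, 0.2857, 0.3417, 0.1429]
t=5: π = [0.2330, 0.2857, 0.3385, 0.1428]
t=6: π = [0.2319, 0.2857, 0.3396, 0.1429]
t=7: π = [0.2322, 0.2857, 0.3392, 0.1429]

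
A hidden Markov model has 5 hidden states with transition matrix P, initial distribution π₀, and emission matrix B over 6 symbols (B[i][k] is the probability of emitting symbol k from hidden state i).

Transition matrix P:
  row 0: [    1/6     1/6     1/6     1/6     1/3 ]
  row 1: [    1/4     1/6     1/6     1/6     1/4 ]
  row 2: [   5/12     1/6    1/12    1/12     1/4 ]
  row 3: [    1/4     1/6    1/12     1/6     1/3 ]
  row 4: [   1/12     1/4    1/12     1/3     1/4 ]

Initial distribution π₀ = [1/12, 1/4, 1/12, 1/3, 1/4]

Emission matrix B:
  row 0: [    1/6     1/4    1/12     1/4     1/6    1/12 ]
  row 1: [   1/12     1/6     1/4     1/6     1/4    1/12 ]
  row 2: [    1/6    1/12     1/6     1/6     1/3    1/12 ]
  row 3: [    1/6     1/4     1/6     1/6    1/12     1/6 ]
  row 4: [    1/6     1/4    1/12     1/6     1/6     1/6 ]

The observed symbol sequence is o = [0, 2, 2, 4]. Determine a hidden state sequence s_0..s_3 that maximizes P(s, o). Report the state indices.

path = [4, 1, 1, 2]

t=0: δ = [1.389e-02, 2.083e-02, 1.389e-02, 5.556e-02, 4.167e-02]  (obs o_0=0)
t=1: δ = [1.157e-03, 2.604e-03, 7.716e-04, 2.315e-03, 1.543e-03]  ψ = [3, 4, 3, 4, 3]  (obs o_1=2)
t=2: δ = [5.425e-05, 1.085e-04, 7.234e-05, 8.573e-05, 6.430e-05]  ψ = [1, 1, 1, 4, 3]  (obs o_2=2)
t=3: δ = [5.023e-06, 4.521e-06, 6.028e-06, 1.786e-06, 4.763e-06]  ψ = [2, 1, 1, 4, 3]  (obs o_3=4)
backtrack: best end state = 2; path = [4, 1, 1, 2]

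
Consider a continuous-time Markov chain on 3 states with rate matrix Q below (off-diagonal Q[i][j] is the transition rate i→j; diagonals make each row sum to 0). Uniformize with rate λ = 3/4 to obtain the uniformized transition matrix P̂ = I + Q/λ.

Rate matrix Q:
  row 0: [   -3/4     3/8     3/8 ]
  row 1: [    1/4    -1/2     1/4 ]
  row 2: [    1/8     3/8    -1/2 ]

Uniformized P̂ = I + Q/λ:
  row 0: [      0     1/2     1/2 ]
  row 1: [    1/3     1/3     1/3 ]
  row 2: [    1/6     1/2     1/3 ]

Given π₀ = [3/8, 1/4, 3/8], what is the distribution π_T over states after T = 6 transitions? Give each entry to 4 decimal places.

t=0: π = [0.3750, 0.2500, 0.3750]
t=1: π = [0.1458, 0.4583, 0.3958]
t=2: π = [0.2188, 0.4236, 0.3576]
t=3: π = [0.2008, 0.4294, 0.3698]
t=4: π = [0.2048, 0.4284, 0.3668]
t=5: π = [0.2039, 0.4286, 0.3675]
t=6: π = [0.2041, 0.4286, 0.3673]

π = [0.2041, 0.4286, 0.3673]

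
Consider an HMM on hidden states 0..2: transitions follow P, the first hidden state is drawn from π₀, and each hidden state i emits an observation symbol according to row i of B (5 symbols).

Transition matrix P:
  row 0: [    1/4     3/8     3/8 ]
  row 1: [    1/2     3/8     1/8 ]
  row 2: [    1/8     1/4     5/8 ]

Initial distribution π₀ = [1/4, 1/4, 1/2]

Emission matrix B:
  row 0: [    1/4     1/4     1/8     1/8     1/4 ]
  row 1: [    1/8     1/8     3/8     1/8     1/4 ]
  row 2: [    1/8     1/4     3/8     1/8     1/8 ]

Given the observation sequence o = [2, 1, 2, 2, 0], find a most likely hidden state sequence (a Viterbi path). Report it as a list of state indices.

path = [2, 2, 2, 2, 2]

t=0: δ = [3.125e-02, 9.375e-02, 1.875e-01]  (obs o_0=2)
t=1: δ = [1.172e-02, 5.859e-03, 2.930e-02]  ψ = [1, 2, 2]  (obs o_1=1)
t=2: δ = [4.578e-04, 2.747e-03, 6.866e-03]  ψ = [2, 2, 2]  (obs o_2=2)
t=3: δ = [1.717e-04, 6.437e-04, 1.609e-03]  ψ = [1, 2, 2]  (obs o_3=2)
t=4: δ = [8.047e-05, 5.029e-05, 1.257e-04]  ψ = [1, 2, 2]  (obs o_4=0)
backtrack: best end state = 2; path = [2, 2, 2, 2, 2]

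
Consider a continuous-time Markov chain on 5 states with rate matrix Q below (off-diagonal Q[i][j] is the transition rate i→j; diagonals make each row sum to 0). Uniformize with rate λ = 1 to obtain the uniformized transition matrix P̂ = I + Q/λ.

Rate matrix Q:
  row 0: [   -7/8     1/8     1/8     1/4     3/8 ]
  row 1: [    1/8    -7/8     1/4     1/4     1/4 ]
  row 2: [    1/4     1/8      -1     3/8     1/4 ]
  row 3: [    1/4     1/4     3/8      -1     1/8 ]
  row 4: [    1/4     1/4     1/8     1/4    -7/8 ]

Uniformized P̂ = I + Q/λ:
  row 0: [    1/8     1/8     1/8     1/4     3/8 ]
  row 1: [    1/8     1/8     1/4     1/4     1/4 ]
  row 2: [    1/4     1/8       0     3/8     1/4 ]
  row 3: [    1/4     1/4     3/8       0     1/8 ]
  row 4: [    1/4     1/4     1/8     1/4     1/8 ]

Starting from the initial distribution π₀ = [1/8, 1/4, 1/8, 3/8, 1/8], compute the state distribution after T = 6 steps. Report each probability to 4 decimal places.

t=0: π = [0.1250, 0.2500, 0.1250, 0.3750, 0.1250]
t=1: π = [0.2031, 0.1875, 0.2344, 0.1719, 0.2031]
t=2: π = [0.2012, 0.1719, 0.1621, 0.2363, 0.2285]
t=3: π = [0.2034, 0.1831, 0.1853, 0.2112, 0.2170]
t=4: π = [0.2017, 0.1785, 0.1775, 0.2204, 0.2219]
t=5: π = [0.2025, 0.1803, 0.1802, 0.2171, 0.2199]
t=6: π = [0.2022, 0.1796, 0.1793, 0.2183, 0.2207]

π = [0.2022, 0.1796, 0.1793, 0.2183, 0.2207]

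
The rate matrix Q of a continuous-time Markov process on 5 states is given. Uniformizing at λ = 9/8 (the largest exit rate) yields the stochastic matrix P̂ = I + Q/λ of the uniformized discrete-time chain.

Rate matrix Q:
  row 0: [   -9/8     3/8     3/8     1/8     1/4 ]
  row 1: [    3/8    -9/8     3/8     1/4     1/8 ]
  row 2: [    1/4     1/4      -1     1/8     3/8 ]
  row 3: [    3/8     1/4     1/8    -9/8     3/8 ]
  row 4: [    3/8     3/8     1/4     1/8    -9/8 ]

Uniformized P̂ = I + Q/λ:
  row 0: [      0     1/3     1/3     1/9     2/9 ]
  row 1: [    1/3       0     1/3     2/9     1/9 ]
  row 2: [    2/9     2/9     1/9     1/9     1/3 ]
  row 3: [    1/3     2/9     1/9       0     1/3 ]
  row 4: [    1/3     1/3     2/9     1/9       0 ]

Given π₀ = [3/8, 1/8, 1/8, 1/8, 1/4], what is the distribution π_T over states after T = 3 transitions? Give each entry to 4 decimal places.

π = [0.2272, 0.2248, 0.2317, 0.1197, 0.1967]

t=0: π = [0.3750, 0.1250, 0.1250, 0.1250, 0.2500]
t=1: π = [0.1944, 0.2639, 0.2500, 0.1111, 0.1806]
t=2: π = [0.2407, 0.2052, 0.2330, 0.1281, 0.1929]
t=3: π = [0.2272, 0.2248, 0.2317, 0.1197, 0.1967]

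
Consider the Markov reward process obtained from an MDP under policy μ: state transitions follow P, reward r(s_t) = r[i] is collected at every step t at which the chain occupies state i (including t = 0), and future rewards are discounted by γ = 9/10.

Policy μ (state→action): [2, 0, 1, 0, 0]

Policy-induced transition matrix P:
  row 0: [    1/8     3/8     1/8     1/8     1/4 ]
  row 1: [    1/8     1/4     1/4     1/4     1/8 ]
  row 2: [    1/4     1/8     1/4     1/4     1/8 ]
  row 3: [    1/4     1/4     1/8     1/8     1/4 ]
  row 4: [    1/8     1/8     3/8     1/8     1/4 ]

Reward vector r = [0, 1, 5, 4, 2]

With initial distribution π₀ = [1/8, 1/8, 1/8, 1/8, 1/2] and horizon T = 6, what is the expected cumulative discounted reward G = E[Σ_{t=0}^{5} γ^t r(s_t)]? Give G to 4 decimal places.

t=0: π = [0.1250, 0.1250, 0.1250, 0.1250, 0.5000], E[r] = 2.2500, γ^t·E[r] = 2.250000, running G = 2.250000
t=1: π = [0.1563, 0.1875, 0.2813, 0.1563, 0.2188], E[r] = 2.6563, γ^t·E[r] = 2.390625, running G = 4.640625
t=2: π = [0.1797, 0.2070, 0.2383, 0.1836, 0.1914], E[r] = 2.5156, γ^t·E[r] = 2.037656, running G = 6.678281
t=3: π = [0.1777, 0.2188, 0.2285, 0.1807, 0.1943], E[r] = 2.4727, γ^t·E[r] = 1.802566, running G = 8.480848
t=4: π = [0.1761, 0.2194, 0.2295, 0.1809, 0.1941], E[r] = 2.4786, γ^t·E[r] = 1.626234, running G = 10.107082
t=5: π = [0.1763, 0.2191, 0.2296, 0.1811, 0.1939], E[r] = 2.4794, γ^t·E[r] = 1.464079, running G = 11.571161

G = 11.5712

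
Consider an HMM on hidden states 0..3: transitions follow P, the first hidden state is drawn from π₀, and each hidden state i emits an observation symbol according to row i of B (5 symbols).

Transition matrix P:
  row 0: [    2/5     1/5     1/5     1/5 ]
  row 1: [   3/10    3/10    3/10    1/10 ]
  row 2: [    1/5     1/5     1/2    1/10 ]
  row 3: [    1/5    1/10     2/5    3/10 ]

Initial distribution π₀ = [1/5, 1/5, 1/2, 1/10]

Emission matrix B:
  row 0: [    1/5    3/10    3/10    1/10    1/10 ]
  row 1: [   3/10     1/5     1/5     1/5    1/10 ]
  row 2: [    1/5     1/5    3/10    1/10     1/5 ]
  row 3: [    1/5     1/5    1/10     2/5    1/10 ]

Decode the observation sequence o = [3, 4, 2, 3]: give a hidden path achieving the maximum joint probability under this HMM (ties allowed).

path = [2, 2, 2, 2]

t=0: δ = [2.000e-02, 4.000e-02, 5.000e-02, 4.000e-02]  (obs o_0=3)
t=1: δ = [1.200e-03, 1.200e-03, 5.000e-03, 1.200e-03]  ψ = [1, 1, 2, 3]  (obs o_1=4)
t=2: δ = [3.000e-04, 2.000e-04, 7.500e-04, 5.000e-05]  ψ = [2, 2, 2, 2]  (obs o_2=2)
t=3: δ = [1.500e-05, 3.000e-05, 3.750e-05, 3.000e-05]  ψ = [2, 2, 2, 2]  (obs o_3=3)
backtrack: best end state = 2; path = [2, 2, 2, 2]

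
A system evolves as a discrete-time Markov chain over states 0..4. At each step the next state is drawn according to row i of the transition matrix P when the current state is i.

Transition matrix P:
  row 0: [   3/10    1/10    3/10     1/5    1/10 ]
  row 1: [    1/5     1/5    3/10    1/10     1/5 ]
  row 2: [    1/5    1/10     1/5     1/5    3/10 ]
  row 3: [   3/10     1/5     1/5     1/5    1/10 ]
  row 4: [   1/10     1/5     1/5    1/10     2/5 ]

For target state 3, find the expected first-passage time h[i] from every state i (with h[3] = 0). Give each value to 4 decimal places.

First-step conditioning: h[3] = 0; for i ≠ 3, h[i] = 1 + Σ_k P[i][k]·h[k].
  h[0] = 1 + 3/10·h[0] + 1/10·h[1] + 3/10·h[2] + 1/10·h[4]
  h[1] = 1 + 1/5·h[0] + 1/5·h[1] + 3/10·h[2] + 1/5·h[4]
  h[2] = 1 + 1/5·h[0] + 1/10·h[1] + 1/5·h[2] + 3/10·h[4]
  h[4] = 1 + 1/10·h[0] + 1/5·h[1] + 1/5·h[2] + 2/5·h[4]
Solving the 4×4 linear system over states ≠ 3 gives exactly h = [350/57, 395/57, 120/19, 0, 135/19] (h[3] = 0 is the target).

h = [6.1404, 6.9298, 6.3158, 0.0000, 7.1053]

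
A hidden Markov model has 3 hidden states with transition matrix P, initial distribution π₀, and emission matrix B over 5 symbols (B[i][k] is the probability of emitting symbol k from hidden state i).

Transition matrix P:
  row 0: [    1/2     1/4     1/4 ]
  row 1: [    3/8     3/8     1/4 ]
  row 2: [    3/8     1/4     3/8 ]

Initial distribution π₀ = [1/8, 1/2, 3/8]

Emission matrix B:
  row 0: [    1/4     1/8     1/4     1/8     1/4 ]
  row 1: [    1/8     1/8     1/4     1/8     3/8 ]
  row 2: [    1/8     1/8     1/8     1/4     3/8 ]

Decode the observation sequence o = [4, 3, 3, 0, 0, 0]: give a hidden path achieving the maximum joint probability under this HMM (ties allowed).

t=0: δ = [3.125e-02, 1.875e-01, 1.406e-01]  (obs o_0=4)
t=1: δ = [8.789e-03, 8.789e-03, 1.318e-02]  ψ = [1, 1, 2]  (obs o_1=3)
t=2: δ = [6.180e-04, 4.120e-04, 1.236e-03]  ψ = [2, 1, 2]  (obs o_2=3)
t=3: δ = [1.159e-04, 3.862e-05, 5.794e-05]  ψ = [2, 2, 2]  (obs o_3=0)
t=4: δ = [1.448e-05, 3.621e-06, 3.621e-06]  ψ = [0, 0, 0]  (obs o_4=0)
t=5: δ = [1.810e-06, 4.526e-07, 4.526e-07]  ψ = [0, 0, 0]  (obs o_5=0)
backtrack: best end state = 0; path = [2, 2, 2, 0, 0, 0]

path = [2, 2, 2, 0, 0, 0]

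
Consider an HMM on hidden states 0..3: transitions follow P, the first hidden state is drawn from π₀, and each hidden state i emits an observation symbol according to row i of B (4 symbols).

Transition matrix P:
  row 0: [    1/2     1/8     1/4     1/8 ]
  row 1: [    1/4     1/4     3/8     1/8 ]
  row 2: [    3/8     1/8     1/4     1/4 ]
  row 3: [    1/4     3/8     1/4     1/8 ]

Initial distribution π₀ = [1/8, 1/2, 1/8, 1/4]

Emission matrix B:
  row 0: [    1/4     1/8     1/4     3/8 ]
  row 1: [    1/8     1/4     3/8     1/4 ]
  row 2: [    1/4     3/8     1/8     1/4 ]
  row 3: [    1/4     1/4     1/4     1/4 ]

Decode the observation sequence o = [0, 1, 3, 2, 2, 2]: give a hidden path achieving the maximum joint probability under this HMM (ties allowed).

t=0: δ = [3.125e-02, 6.250e-02, 3.125e-02, 6.250e-02]  (obs o_0=0)
t=1: δ = [1.953e-03, 5.859e-03, 8.789e-03, 1.953e-03]  ψ = [0, 3, 1, 1]  (obs o_1=1)
t=2: δ = [1.236e-03, 3.662e-04, 5.493e-04, 5.493e-04]  ψ = [2, 1, 1, 2]  (obs o_2=3)
t=3: δ = [1.545e-04, 7.725e-05, 3.862e-05, 3.862e-05]  ψ = [0, 3, 0, 0]  (obs o_3=2)
t=4: δ = [1.931e-05, 7.242e-06, 4.828e-06, 4.828e-06]  ψ = [0, 0, 0, 0]  (obs o_4=2)
t=5: δ = [2.414e-06, 9.052e-07, 6.035e-07, 6.035e-07]  ψ = [0, 0, 0, 0]  (obs o_5=2)
backtrack: best end state = 0; path = [1, 2, 0, 0, 0, 0]

path = [1, 2, 0, 0, 0, 0]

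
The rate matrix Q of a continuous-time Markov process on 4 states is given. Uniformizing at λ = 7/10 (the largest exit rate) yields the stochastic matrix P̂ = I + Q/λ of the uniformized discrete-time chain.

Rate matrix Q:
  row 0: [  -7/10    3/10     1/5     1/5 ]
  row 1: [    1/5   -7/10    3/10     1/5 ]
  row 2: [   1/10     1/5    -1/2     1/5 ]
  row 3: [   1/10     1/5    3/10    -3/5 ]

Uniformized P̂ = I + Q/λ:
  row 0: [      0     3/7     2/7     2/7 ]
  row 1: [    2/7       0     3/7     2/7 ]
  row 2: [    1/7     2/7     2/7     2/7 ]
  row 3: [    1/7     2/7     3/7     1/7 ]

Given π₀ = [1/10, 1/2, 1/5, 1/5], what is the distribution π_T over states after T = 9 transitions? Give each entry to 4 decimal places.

π = [0.1549, 0.2394, 0.3556, 0.2500]

t=0: π = [0.1000, 0.5000, 0.2000, 0.2000]
t=1: π = [0.2000, 0.1571, 0.3857, 0.2571]
t=2: π = [0.1367, 0.2694, 0.3449, 0.2490]
t=3: π = [0.1618, 0.2283, 0.3598, 0.2501]
t=4: π = [0.1524, 0.2436, 0.3541, 0.2500]
t=5: π = [0.1559, 0.2379, 0.3562, 0.2500]
t=6: π = [0.1546, 0.2400, 0.3554, 0.2500]
t=7: π = [0.1551, 0.2392, 0.3557, 0.2500]
t=8: π = [0.1549, 0.2395, 0.3556, 0.2500]
t=9: π = [0.1549, 0.2394, 0.3556, 0.2500]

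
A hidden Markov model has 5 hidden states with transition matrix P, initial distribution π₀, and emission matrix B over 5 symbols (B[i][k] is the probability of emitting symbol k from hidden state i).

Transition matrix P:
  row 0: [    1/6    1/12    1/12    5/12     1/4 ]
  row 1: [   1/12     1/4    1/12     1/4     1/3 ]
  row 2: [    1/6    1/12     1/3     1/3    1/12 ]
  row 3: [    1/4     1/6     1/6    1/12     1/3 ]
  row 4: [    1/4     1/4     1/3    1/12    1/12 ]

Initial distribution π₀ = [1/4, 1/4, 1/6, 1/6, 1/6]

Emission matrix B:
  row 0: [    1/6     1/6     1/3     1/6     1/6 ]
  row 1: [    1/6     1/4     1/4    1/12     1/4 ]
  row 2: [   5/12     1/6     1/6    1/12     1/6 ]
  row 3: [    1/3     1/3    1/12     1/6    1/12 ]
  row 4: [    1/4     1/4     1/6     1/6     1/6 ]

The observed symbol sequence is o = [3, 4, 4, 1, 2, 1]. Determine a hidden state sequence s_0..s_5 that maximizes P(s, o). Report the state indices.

path = [0, 4, 2, 3, 0, 3]

t=0: δ = [4.167e-02, 2.083e-02, 1.389e-02, 2.778e-02, 2.778e-02]  (obs o_0=3)
t=1: δ = [1.157e-03, 1.736e-03, 1.543e-03, 1.447e-03, 1.736e-03]  ψ = [0, 4, 4, 0, 0]  (obs o_1=4)
t=2: δ = [7.234e-05, 1.085e-04, 9.645e-05, 4.287e-05, 9.645e-05]  ψ = [4, 1, 4, 2, 1]  (obs o_2=4)
t=3: δ = [4.019e-06, 6.782e-06, 5.358e-06, 1.072e-05, 9.042e-06]  ψ = [4, 1, 2, 2, 1]  (obs o_3=1)
t=4: δ = [8.931e-07, 5.651e-07, 5.023e-07, 1.488e-07, 5.954e-07]  ψ = [3, 4, 4, 2, 3]  (obs o_4=2)
t=5: δ = [2.481e-08, 3.721e-08, 3.308e-08, 1.240e-07, 5.582e-08]  ψ = [0, 4, 4, 0, 0]  (obs o_5=1)
backtrack: best end state = 3; path = [0, 4, 2, 3, 0, 3]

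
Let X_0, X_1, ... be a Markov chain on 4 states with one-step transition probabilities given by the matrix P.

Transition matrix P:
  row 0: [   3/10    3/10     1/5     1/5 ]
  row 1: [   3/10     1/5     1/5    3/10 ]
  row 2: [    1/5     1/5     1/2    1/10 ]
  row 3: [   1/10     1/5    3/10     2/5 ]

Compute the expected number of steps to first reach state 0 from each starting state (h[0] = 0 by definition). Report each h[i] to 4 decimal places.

h = [0.0000, 4.6429, 5.0000, 5.7143]

First-step conditioning: h[0] = 0; for i ≠ 0, h[i] = 1 + Σ_k P[i][k]·h[k].
  h[1] = 1 + 1/5·h[1] + 1/5·h[2] + 3/10·h[3]
  h[2] = 1 + 1/5·h[1] + 1/2·h[2] + 1/10·h[3]
  h[3] = 1 + 1/5·h[1] + 3/10·h[2] + 2/5·h[3]
Solving the 3×3 linear system over states ≠ 0 gives exactly h = [0, 65/14, 5, 40/7] (h[0] = 0 is the target).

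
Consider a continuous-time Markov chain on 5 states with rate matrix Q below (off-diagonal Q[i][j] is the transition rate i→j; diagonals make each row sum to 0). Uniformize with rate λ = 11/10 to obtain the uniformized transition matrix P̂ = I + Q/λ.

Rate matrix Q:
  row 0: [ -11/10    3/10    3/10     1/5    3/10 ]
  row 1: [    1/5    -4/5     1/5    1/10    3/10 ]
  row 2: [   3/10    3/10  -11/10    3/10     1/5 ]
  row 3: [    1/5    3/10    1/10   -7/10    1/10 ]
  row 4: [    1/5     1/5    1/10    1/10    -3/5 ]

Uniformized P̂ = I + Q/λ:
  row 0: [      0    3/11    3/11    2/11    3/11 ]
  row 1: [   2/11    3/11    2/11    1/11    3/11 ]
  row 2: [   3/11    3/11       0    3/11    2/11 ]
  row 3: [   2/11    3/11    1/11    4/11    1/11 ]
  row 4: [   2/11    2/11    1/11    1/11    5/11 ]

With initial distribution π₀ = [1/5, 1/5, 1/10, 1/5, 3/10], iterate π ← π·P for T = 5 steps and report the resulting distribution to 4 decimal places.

π = [0.1639, 0.2474, 0.1313, 0.1783, 0.2791]

t=0: π = [0.2000, 0.2000, 0.1000, 0.2000, 0.3000]
t=1: π = [0.1545, 0.2455, 0.1364, 0.1818, 0.2818]
t=2: π = [0.1661, 0.2471, 0.1289, 0.1793, 0.2785]
t=3: π = [0.1633, 0.2474, 0.1319, 0.1784, 0.2790]
t=4: π = [0.1641, 0.2474, 0.1311, 0.1784, 0.2790]
t=5: π = [0.1639, 0.2474, 0.1313, 0.1783, 0.2791]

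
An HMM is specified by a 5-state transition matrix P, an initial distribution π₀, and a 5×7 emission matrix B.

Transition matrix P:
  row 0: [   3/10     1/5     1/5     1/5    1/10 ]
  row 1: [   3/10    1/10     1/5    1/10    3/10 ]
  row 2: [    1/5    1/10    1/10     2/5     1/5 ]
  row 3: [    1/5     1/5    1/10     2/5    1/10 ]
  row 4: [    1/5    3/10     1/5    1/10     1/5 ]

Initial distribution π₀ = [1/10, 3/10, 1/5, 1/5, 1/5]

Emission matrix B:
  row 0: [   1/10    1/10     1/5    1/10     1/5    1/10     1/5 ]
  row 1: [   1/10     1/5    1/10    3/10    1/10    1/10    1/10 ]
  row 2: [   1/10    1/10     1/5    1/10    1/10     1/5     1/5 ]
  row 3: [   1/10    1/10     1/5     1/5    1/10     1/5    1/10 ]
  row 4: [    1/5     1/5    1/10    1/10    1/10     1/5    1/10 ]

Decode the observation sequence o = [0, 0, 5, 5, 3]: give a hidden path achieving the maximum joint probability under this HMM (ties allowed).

path = [1, 4, 2, 3, 3]

t=0: δ = [1.000e-02, 3.000e-02, 2.000e-02, 2.000e-02, 4.000e-02]  (obs o_0=0)
t=1: δ = [9.000e-04, 1.200e-03, 8.000e-04, 8.000e-04, 1.800e-03]  ψ = [1, 4, 4, 2, 1]  (obs o_1=0)
t=2: δ = [3.600e-05, 5.400e-05, 7.200e-05, 6.400e-05, 7.200e-05]  ψ = [1, 4, 4, 2, 1]  (obs o_2=5)
t=3: δ = [1.620e-06, 2.160e-06, 2.880e-06, 5.760e-06, 3.240e-06]  ψ = [1, 4, 4, 2, 1]  (obs o_3=5)
t=4: δ = [1.152e-07, 3.456e-07, 6.480e-08, 4.608e-07, 6.480e-08]  ψ = [3, 3, 4, 3, 1]  (obs o_4=3)
backtrack: best end state = 3; path = [1, 4, 2, 3, 3]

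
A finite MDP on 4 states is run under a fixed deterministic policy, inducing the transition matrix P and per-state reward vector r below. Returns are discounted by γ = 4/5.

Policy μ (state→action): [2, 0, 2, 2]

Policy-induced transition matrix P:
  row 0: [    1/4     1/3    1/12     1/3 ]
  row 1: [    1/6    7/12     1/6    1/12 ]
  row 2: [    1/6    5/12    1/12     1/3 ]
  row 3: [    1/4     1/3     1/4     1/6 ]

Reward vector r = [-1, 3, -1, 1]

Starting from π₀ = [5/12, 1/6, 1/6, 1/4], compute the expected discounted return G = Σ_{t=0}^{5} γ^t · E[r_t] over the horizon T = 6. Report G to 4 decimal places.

t=0: π = [0.4167, 0.1667, 0.1667, 0.2500], E[r] = 0.1667, γ^t·E[r] = 0.166667, running G = 0.166667
t=1: π = [0.2222, 0.3889, 0.1389, 0.2500], E[r] = 1.0556, γ^t·E[r] = 0.844444, running G = 1.011111
t=2: π = [0.2060, 0.4421, 0.1574, 0.1944], E[r] = 1.1574, γ^t·E[r] = 0.740741, running G = 1.751852
t=3: π = [0.2000, 0.4570, 0.1526, 0.1904], E[r] = 1.2087, γ^t·E[r] = 0.618864, running G = 2.370716
t=4: π = [0.1992, 0.4603, 0.1531, 0.1874], E[r] = 1.2159, γ^t·E[r] = 0.498028, running G = 2.868744
t=5: π = [0.1989, 0.4612, 0.1529, 0.1870], E[r] = 1.2187, γ^t·E[r] = 0.399358, running G = 3.268102

G = 3.2681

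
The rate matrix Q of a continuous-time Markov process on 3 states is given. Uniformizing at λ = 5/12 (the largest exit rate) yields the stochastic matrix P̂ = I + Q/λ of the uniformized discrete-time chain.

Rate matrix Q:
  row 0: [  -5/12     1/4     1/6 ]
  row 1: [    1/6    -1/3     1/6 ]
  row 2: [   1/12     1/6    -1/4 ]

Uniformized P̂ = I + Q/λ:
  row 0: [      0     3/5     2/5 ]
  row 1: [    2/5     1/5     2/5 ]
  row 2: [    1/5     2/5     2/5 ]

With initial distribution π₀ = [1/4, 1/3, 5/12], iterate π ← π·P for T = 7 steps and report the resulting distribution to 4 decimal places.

π = [0.2285, 0.3715, 0.4000]

t=0: π = [0.2500, 0.3333, 0.4167]
t=1: π = [0.2167, 0.3833, 0.4000]
t=2: π = [0.2333, 0.3667, 0.4000]
t=3: π = [0.2267, 0.3733, 0.4000]
t=4: π = [0.2293, 0.3707, 0.4000]
t=5: π = [0.2283, 0.3717, 0.4000]
t=6: π = [0.2287, 0.3713, 0.4000]
t=7: π = [0.2285, 0.3715, 0.4000]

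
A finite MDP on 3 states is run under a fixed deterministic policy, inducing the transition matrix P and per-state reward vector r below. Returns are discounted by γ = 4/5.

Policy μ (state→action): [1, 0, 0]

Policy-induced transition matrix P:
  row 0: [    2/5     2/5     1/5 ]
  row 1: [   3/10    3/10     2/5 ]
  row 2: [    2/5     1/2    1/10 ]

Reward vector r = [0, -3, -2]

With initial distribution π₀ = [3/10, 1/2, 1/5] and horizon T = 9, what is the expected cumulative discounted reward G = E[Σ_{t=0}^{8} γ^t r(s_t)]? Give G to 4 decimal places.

t=0: π = [0.3000, 0.5000, 0.2000], E[r] = -1.9000, γ^t·E[r] = -1.900000, running G = -1.900000
t=1: π = [0.3500, 0.3700, 0.2800], E[r] = -1.6700, γ^t·E[r] = -1.336000, running G = -3.236000
t=2: π = [0.3630, 0.3910, 0.2460], E[r] = -1.6650, γ^t·E[r] = -1.065600, running G = -4.301600
t=3: π = [0.3609, 0.3855, 0.2536], E[r] = -1.6637, γ^t·E[r] = -0.851814, running G = -5.153414
t=4: π = [0.3615, 0.3868, 0.2517], E[r] = -1.6639, γ^t·E[r] = -0.681538, running G = -5.834952
t=5: π = [0.3613, 0.3865, 0.2522], E[r] = -1.6639, γ^t·E[r] = -0.545212, running G = -6.380164
t=6: π = [0.3614, 0.3866, 0.2521], E[r] = -1.6639, γ^t·E[r] = -0.436173, running G = -6.816337
t=7: π = [0.3613, 0.3866, 0.2521], E[r] = -1.6639, γ^t·E[r] = -0.348938, running G = -7.165275
t=8: π = [0.3613, 0.3866, 0.2521], E[r] = -1.6639, γ^t·E[r] = -0.279150, running G = -7.444425

G = -7.4444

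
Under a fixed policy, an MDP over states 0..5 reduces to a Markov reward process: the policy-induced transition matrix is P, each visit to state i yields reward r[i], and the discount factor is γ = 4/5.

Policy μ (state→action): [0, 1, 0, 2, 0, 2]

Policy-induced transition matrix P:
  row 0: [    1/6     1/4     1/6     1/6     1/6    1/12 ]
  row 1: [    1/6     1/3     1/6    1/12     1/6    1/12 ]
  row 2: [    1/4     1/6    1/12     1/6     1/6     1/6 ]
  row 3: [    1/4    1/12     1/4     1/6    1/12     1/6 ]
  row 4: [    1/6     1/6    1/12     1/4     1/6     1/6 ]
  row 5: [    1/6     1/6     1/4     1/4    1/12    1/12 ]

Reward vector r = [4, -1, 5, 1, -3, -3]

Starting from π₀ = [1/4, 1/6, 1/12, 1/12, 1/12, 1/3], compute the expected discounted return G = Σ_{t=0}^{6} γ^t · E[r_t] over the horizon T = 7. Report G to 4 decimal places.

t=0: π = [0.2500, 0.1667, 0.0833, 0.0833, 0.0833, 0.3333], E[r] = 0.0833, γ^t·E[r] = 0.083333, running G = 0.083333
t=1: π = [0.1806, 0.2083, 0.1875, 0.1875, 0.1319, 0.1042], E[r] = 0.9306, γ^t·E[r] = 0.744444, running G = 0.827778
t=2: π = [0.1979, 0.2008, 0.1644, 0.1690, 0.1424, 0.1256], E[r] = 0.7778, γ^t·E[r] = 0.497778, running G = 1.325556
t=3: π = [0.1944, 0.2025, 0.1657, 0.1723, 0.1421, 0.1230], E[r] = 0.7805, γ^t·E[r] = 0.399605, running G = 1.725160
t=4: π = [0.1948, 0.2023, 0.1656, 0.1719, 0.1421, 0.1233], E[r] = 0.7808, γ^t·E[r] = 0.319824, running G = 2.044984
t=5: π = [0.1948, 0.2023, 0.1656, 0.1719, 0.1421, 0.1233], E[r] = 0.7809, γ^t·E[r] = 0.255870, running G = 2.300854
t=6: π = [0.1948, 0.2023, 0.1656, 0.1719, 0.1421, 0.1233], E[r] = 0.7809, γ^t·E[r] = 0.204698, running G = 2.505552

G = 2.5056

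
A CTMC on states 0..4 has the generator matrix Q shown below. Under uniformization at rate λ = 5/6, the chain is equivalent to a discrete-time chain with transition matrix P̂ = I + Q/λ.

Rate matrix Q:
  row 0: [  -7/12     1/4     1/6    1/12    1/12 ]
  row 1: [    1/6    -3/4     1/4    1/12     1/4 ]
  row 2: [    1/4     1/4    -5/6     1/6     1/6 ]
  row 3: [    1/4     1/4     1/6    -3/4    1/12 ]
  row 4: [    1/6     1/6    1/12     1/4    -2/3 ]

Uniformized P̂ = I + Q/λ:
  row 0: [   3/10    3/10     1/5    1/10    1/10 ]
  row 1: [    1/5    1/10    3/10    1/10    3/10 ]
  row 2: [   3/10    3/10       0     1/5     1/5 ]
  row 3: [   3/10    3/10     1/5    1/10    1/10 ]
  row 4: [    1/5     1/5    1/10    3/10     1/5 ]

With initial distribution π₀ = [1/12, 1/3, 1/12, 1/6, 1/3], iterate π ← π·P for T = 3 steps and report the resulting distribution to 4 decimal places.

t=0: π = [0.0833, 0.3333, 0.0833, 0.1667, 0.3333]
t=1: π = [0.2333, 0.2000, 0.1833, 0.1750, 0.2083]
t=2: π = [0.2592, 0.2392, 0.1625, 0.1600, 0.1792]
t=3: π = [0.2582, 0.2343, 0.1735, 0.1521, 0.1820]

π = [0.2582, 0.2343, 0.1735, 0.1521, 0.1820]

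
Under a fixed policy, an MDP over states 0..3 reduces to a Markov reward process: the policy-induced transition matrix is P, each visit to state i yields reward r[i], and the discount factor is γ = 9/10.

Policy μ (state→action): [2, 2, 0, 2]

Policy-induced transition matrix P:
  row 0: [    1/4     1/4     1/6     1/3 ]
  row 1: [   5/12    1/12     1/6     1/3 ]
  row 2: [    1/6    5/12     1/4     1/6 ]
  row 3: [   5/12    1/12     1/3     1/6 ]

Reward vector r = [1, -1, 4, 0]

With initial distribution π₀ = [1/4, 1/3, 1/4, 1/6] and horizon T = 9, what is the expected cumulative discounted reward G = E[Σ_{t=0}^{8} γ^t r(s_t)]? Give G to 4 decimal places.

G = 6.0561

t=0: π = [0.2500, 0.3333, 0.2500, 0.1667], E[r] = 0.9167, γ^t·E[r] = 0.916667, running G = 0.916667
t=1: π = [0.3125, 0.2083, 0.2153, 0.2639], E[r] = 0.9653, γ^t·E[r] = 0.868750, running G = 1.785417
t=2: π = [0.3108, 0.2072, 0.2286, 0.2535], E[r] = 1.0179, γ^t·E[r] = 0.824531, running G = 2.609948
t=3: π = [0.3077, 0.2113, 0.2280, 0.2530], E[r] = 1.0082, γ^t·E[r] = 0.735012, running G = 3.344960
t=4: π = [0.3084, 0.2106, 0.2278, 0.2532], E[r] = 1.0091, γ^t·E[r] = 0.662067, running G = 4.007027
t=5: π = [0.3083, 0.2107, 0.2278, 0.2532], E[r] = 1.0090, γ^t·E[r] = 0.595822, running G = 4.602849
t=6: π = [0.3083, 0.2107, 0.2278, 0.2532], E[r] = 1.0090, γ^t·E[r] = 0.536248, running G = 5.139096
t=7: π = [0.3083, 0.2107, 0.2278, 0.2532], E[r] = 1.0090, γ^t·E[r] = 0.482621, running G = 5.621718
t=8: π = [0.3083, 0.2107, 0.2278, 0.2532], E[r] = 1.0090, γ^t·E[r] = 0.434359, running G = 6.056077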